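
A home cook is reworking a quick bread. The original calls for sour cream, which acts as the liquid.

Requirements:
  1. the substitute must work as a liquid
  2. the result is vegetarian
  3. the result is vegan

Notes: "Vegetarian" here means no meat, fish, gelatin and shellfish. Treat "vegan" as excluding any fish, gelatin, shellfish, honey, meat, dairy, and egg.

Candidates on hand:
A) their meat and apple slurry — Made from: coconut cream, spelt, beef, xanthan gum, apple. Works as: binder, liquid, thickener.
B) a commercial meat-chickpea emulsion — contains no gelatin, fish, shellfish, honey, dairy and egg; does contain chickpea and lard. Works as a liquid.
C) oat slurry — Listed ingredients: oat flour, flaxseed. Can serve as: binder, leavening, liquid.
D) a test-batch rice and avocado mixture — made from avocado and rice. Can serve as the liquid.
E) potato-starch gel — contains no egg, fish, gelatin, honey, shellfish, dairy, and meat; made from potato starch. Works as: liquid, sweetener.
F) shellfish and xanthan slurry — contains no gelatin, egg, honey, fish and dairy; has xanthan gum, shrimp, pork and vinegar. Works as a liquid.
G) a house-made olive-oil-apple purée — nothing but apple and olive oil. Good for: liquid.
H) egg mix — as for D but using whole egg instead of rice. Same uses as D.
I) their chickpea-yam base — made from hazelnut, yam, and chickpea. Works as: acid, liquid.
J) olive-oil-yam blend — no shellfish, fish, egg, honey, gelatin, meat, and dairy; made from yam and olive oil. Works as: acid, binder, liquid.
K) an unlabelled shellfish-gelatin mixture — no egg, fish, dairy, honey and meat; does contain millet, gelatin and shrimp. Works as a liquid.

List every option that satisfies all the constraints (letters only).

C, D, E, G, I, J

A: has beef, so not vegetarian; has beef, so not vegan — out
B: has lard, so not vegetarian; has lard, so not vegan — out
C: vegan, vegetarian — valid
D: vegan, vegetarian — keep
E: nothing on the exclusion list — keep
F: has pork, so not vegetarian; has pork, so not vegan — out
G: every rule checks out — keep
H: has whole egg, so not vegan — no
I: every rule checks out — keep
J: works as a liquid, vegan, vegetarian — valid
K: has gelatin, so not vegetarian; has gelatin, so not vegan — reject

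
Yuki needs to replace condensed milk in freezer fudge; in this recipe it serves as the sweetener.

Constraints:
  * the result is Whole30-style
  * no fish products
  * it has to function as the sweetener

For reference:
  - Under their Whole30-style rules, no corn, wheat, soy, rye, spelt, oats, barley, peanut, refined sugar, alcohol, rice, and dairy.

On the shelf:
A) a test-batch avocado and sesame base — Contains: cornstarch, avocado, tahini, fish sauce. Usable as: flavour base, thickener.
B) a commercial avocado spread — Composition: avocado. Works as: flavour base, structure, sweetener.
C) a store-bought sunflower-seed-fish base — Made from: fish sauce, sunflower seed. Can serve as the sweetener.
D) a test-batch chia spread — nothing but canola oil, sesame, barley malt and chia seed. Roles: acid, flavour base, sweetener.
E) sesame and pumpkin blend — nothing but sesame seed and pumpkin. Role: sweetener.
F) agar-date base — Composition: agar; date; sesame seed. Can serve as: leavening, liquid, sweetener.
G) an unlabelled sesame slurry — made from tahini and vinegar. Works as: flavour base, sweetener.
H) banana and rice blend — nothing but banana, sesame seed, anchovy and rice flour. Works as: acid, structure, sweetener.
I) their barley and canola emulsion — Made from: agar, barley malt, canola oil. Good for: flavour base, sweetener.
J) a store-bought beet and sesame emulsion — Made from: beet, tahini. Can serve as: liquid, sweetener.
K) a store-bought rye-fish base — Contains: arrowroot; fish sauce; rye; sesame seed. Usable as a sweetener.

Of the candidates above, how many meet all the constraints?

5

A: not usable as a sweetener; has cornstarch, so not Whole30-style (and 1 more) — reject
B: only avocado; none excluded — keep
C: has fish sauce, so not fish-free — out
D: has barley malt, so not Whole30-style — out
E: Whole30-style, no fish — valid
F: every rule checks out — valid
G: only tahini and vinegar; none excluded — keep
H: has rice flour, so not Whole30-style; has anchovy, so not fish-free — out
I: has barley malt, so not Whole30-style — no
J: only tahini and beet; none excluded — valid
K: has rye, so not Whole30-style; has fish sauce, so not fish-free — out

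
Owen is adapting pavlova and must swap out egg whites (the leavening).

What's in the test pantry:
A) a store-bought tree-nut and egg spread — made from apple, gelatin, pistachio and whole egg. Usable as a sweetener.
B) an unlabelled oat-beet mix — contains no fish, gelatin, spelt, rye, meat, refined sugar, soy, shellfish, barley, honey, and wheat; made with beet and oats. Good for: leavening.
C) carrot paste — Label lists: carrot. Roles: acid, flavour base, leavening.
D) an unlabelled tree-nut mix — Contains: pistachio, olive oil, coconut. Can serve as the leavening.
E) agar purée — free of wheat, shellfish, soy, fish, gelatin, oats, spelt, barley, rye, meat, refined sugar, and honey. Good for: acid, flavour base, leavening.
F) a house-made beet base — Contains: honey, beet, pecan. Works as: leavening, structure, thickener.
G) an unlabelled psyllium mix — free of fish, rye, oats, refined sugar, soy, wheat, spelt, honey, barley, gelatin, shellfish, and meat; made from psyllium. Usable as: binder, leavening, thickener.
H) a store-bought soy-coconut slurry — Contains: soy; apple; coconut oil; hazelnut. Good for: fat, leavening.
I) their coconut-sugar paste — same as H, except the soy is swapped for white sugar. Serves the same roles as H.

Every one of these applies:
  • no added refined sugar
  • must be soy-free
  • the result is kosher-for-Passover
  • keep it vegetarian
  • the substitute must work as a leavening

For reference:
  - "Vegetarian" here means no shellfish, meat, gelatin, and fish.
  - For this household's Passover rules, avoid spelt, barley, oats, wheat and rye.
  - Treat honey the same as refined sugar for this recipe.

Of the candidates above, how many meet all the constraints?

A: not usable as a leavening; has gelatin, so not vegetarian — no
B: has oats, so not kosher-for-Passover — reject
C: only carrot; none excluded — keep
D: only coconut, pistachio and olive oil; none excluded — valid
E: works as a leavening, vegetarian, no soy — keep
F: has honey, so not no-added-sugar — out
G: works as a leavening, no soy, vegetarian — valid
H: has soy, so not soy-free — out
I: has white sugar, so not no-added-sugar — no

4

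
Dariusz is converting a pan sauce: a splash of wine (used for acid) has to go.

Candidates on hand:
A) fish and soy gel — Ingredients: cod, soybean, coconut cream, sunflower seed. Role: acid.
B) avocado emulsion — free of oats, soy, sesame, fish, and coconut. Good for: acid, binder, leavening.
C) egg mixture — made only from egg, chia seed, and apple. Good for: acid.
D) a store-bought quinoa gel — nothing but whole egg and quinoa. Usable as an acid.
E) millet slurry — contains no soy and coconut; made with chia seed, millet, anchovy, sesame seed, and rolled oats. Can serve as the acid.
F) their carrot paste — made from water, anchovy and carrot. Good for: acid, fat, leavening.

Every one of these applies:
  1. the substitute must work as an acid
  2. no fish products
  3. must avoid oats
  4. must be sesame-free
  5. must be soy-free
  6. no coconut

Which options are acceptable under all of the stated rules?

B, C, D

A: has soybean, so not soy-free; has cod, so not fish-free (and 1 more) — out
B: no coconut, no sesame — valid
C: only egg, apple and chia seed; none excluded — keep
D: nothing on the exclusion list — valid
E: has rolled oats, so not oat-free; has anchovy, so not fish-free (and 1 more) — out
F: has anchovy, so not fish-free — reject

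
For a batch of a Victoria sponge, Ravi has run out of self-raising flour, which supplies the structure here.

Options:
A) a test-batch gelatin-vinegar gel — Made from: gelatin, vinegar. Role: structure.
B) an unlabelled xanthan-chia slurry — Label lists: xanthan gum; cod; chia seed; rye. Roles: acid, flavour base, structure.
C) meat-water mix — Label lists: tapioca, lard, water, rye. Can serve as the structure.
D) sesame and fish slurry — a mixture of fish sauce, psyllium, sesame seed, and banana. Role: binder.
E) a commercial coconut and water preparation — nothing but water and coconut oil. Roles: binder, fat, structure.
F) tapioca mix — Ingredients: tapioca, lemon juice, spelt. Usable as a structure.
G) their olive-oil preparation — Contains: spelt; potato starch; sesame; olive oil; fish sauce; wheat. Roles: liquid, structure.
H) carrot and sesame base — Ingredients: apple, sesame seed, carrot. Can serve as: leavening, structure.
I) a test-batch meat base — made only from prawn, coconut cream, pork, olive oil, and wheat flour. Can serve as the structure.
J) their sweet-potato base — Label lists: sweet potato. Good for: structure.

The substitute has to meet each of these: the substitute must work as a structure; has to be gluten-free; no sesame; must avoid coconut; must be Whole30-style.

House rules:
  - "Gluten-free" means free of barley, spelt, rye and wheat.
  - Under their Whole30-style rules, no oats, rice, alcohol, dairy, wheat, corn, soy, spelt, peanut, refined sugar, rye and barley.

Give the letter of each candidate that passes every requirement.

A: every rule checks out — keep
B: has rye, so not gluten-free; has rye, so not Whole30-style — reject
C: has rye, so not gluten-free; has rye, so not Whole30-style — reject
D: not usable as a structure; has sesame seed, so not sesame-free — no
E: has coconut oil, so not coconut-free — no
F: has spelt, so not gluten-free; has spelt, so not Whole30-style — reject
G: has spelt, so not gluten-free; has spelt, so not Whole30-style (and 1 more) — out
H: has sesame seed, so not sesame-free — out
I: has wheat flour, so not gluten-free; has wheat flour, so not Whole30-style (and 1 more) — no
J: only sweet potato; none excluded — OK

A, J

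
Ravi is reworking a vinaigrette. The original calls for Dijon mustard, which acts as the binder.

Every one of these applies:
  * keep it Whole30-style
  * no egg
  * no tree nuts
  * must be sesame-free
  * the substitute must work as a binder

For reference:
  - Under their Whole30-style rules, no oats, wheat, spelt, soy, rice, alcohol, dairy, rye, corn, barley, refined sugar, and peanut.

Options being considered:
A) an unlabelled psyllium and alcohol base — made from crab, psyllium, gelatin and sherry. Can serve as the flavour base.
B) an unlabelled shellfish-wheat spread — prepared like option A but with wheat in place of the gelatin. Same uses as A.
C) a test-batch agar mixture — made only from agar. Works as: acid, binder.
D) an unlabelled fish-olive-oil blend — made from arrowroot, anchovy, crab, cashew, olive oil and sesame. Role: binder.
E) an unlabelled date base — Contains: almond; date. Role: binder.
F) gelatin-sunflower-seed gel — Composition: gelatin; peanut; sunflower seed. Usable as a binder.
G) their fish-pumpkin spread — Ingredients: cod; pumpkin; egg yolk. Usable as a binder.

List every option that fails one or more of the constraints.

A, B, D, E, F, G

A: not usable as a binder; has sherry, so not Whole30-style — reject
B: not usable as a binder; has sherry, so not Whole30-style — reject
C: only agar; none excluded — OK
D: has sesame, so not sesame-free; has cashew, so not tree-nut-free — no
E: has almond, so not tree-nut-free — no
F: has peanut, so not Whole30-style — no
G: has egg yolk, so not egg-free — reject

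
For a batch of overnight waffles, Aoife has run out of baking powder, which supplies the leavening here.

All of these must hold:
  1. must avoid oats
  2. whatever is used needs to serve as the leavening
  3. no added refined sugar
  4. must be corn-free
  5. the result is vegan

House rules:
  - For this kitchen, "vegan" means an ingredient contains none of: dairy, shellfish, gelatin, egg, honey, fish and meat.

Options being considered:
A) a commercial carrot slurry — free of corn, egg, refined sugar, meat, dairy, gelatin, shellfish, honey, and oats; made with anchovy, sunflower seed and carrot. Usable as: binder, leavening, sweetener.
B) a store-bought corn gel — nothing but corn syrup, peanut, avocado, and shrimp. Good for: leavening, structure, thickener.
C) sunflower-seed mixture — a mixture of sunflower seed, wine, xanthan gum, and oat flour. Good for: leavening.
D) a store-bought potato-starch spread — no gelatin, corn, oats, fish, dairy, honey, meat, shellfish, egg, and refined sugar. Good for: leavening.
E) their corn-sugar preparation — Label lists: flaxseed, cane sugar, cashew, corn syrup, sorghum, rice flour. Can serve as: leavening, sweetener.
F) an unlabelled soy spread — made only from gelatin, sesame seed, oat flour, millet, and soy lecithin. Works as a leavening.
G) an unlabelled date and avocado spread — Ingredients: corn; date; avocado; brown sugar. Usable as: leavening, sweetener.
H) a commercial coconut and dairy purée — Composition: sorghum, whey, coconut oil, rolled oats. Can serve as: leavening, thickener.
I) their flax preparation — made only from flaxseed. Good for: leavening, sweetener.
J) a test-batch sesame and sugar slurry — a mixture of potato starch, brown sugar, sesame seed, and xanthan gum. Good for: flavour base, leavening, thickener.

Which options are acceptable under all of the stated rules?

A: has anchovy, so not vegan — reject
B: has shrimp, so not vegan; has corn syrup, so not corn-free — no
C: has oat flour, so not oat-free — no
D: nothing on the exclusion list — OK
E: has corn syrup, so not corn-free; has cane sugar, so not no-added-sugar — reject
F: has gelatin, so not vegan; has oat flour, so not oat-free — reject
G: has corn, so not corn-free; has brown sugar, so not no-added-sugar — reject
H: has whey, so not vegan; has rolled oats, so not oat-free — out
I: every rule checks out — keep
J: has brown sugar, so not no-added-sugar — no

D, I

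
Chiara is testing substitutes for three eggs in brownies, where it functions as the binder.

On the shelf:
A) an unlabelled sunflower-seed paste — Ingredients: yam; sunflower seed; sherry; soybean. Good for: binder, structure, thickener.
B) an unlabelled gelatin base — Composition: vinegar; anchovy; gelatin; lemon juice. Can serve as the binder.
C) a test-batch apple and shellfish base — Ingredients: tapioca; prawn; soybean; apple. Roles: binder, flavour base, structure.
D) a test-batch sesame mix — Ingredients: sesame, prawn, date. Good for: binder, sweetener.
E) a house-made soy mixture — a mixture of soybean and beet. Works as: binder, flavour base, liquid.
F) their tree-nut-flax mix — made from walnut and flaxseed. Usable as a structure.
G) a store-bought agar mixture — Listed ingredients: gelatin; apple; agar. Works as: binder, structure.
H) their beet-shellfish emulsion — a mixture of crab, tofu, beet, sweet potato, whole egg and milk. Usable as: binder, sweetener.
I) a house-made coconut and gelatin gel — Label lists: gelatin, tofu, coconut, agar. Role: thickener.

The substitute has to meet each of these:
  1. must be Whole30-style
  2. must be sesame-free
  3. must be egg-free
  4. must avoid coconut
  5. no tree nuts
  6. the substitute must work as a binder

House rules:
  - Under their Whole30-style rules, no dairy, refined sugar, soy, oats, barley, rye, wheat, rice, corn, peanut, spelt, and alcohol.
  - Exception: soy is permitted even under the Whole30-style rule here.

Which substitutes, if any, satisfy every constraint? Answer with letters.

A: has sherry, so not Whole30-style — out
B: all constraints satisfied — OK
C: soy is permitted under the Whole30-style carve-out; nothing else excluded — keep
D: has sesame, so not sesame-free — no
E: soy is permitted under the Whole30-style carve-out; nothing else excluded — keep
F: not usable as a binder; has walnut, so not tree-nut-free — no
G: only gelatin, apple, and agar; none excluded — valid
H: has milk, so not Whole30-style; has whole egg, so not egg-free — out
I: not usable as a binder; has coconut, so not coconut-free — no

B, C, E, G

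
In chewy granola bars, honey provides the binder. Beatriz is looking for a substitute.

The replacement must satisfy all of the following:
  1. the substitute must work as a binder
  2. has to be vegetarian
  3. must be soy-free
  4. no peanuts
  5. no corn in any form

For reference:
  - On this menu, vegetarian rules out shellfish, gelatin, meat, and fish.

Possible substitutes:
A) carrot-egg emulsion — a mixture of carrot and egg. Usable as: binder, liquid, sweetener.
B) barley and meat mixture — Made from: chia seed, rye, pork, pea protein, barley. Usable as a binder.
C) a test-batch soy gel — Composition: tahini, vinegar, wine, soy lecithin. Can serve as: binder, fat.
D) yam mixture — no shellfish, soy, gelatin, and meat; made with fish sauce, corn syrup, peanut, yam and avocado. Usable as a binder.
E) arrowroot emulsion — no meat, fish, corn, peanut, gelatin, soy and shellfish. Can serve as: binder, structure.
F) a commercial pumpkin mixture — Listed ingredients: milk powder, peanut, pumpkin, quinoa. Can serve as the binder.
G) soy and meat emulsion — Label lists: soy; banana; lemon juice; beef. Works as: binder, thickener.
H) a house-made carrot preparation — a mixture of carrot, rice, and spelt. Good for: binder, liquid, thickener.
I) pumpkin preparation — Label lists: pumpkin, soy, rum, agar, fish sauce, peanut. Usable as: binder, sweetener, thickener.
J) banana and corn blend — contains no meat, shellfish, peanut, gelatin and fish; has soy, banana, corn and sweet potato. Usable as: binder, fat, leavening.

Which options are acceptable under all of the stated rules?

A: only egg and carrot; none excluded — OK
B: has pork, so not vegetarian — no
C: has soy lecithin, so not soy-free — reject
D: has fish sauce, so not vegetarian; has corn syrup, so not corn-free (and 1 more) — no
E: nothing on the exclusion list — keep
F: has peanut, so not peanut-free — reject
G: has beef, so not vegetarian; has soy, so not soy-free — out
H: only rice, spelt and carrot; none excluded — keep
I: has fish sauce, so not vegetarian; has soy, so not soy-free (and 1 more) — reject
J: has soy, so not soy-free; has corn, so not corn-free — out

A, E, H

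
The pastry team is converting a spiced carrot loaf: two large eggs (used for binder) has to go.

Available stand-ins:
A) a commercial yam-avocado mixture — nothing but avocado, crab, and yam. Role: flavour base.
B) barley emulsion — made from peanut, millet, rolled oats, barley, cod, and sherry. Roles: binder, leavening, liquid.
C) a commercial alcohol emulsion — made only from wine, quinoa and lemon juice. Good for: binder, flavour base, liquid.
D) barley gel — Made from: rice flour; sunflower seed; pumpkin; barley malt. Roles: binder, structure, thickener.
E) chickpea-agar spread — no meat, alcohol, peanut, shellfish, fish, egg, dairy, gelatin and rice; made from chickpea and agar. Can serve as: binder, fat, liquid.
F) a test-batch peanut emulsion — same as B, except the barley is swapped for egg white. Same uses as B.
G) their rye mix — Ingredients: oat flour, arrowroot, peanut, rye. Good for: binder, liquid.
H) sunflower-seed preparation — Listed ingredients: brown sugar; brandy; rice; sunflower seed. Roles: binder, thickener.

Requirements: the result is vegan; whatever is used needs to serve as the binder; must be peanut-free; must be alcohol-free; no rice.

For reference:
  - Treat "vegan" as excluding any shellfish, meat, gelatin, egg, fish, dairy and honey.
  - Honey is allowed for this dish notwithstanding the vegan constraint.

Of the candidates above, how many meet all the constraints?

1

A: not usable as a binder; has crab, so not vegan — reject
B: has cod, so not vegan; has peanut, so not peanut-free (and 1 more) — no
C: has wine, so not alcohol-free — out
D: has rice flour, so not rice-free — reject
E: no rice, no alcohol — valid
F: has egg white, so not vegan; has peanut, so not peanut-free (and 1 more) — out
G: has peanut, so not peanut-free — no
H: has brandy, so not alcohol-free; has rice, so not rice-free — no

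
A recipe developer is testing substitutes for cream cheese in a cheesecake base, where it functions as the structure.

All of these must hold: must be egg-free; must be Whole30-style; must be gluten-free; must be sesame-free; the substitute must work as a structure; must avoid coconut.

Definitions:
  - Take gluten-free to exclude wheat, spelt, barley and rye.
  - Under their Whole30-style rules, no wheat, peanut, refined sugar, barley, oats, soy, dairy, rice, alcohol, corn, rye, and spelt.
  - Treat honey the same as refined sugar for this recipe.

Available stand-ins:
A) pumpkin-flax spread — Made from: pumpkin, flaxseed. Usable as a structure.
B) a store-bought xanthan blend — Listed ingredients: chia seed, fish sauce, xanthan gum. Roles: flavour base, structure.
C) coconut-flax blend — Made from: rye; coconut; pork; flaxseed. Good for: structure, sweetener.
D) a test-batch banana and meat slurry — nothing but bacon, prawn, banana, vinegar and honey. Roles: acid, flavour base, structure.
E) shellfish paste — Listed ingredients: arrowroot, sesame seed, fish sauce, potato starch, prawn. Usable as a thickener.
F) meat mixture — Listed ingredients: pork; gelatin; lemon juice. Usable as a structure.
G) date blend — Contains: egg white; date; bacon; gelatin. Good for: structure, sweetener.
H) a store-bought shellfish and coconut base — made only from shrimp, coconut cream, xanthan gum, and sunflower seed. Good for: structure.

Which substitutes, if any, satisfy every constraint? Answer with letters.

A, B, F

A: every rule checks out — valid
B: gluten-free, no egg — keep
C: has rye, so not gluten-free; has rye, so not Whole30-style (and 1 more) — no
D: has honey, so not Whole30-style — no
E: not usable as a structure; has sesame seed, so not sesame-free — out
F: only gelatin, pork, and lemon juice; none excluded — valid
G: has egg white, so not egg-free — out
H: has coconut cream, so not coconut-free — reject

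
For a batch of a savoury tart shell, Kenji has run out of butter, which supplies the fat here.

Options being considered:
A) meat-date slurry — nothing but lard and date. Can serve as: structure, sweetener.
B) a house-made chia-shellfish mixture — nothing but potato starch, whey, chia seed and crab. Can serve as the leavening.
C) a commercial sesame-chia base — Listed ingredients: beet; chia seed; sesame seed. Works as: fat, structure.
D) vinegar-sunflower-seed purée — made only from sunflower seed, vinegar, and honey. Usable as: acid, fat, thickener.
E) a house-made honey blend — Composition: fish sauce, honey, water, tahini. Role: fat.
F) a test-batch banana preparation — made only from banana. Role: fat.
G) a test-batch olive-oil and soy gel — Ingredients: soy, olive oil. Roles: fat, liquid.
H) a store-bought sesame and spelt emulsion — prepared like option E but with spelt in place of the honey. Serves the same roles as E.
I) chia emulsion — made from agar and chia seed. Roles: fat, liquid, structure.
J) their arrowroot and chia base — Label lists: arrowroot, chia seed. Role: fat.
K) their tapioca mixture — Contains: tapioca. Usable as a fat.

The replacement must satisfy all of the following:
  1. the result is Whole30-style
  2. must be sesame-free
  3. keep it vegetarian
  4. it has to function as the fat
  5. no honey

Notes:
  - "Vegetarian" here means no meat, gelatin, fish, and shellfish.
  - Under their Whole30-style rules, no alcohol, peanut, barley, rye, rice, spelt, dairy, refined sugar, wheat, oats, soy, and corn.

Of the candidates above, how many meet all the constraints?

4

A: not usable as a fat; has lard, so not vegetarian — reject
B: not usable as a fat; has crab, so not vegetarian (and 1 more) — out
C: has sesame seed, so not sesame-free — out
D: has honey, so not honey-free — no
E: has fish sauce, so not vegetarian; has tahini, so not sesame-free (and 1 more) — no
F: every rule checks out — OK
G: has soy, so not Whole30-style — no
H: has fish sauce, so not vegetarian; has spelt, so not Whole30-style (and 1 more) — no
I: every rule checks out — keep
J: works as a fat, vegetarian, Whole30-style — valid
K: only tapioca; none excluded — OK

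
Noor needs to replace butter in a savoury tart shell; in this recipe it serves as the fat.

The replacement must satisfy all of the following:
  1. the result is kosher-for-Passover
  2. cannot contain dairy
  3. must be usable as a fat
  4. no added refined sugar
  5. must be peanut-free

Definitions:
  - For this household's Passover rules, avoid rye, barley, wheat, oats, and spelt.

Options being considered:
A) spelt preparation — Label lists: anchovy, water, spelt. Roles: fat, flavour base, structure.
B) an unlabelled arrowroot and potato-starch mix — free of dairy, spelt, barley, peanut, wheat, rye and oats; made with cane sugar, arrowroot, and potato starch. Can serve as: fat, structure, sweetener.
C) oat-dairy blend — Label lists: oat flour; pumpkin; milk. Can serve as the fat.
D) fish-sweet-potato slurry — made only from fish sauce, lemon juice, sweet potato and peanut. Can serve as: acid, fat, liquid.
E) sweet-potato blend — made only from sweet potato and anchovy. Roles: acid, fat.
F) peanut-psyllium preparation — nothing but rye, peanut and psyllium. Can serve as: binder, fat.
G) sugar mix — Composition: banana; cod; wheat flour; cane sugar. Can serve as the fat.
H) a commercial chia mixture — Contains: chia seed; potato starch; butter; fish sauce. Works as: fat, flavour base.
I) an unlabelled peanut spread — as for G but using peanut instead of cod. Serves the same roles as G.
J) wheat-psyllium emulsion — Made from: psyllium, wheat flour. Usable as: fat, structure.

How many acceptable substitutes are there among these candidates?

A: has spelt, so not kosher-for-Passover — no
B: has cane sugar, so not no-added-sugar — reject
C: has oat flour, so not kosher-for-Passover; has milk, so not dairy-free — reject
D: has peanut, so not peanut-free — reject
E: only anchovy and sweet potato; none excluded — valid
F: has rye, so not kosher-for-Passover; has peanut, so not peanut-free — reject
G: has wheat flour, so not kosher-for-Passover; has cane sugar, so not no-added-sugar — no
H: has butter, so not dairy-free — reject
I: has wheat flour, so not kosher-for-Passover; has cane sugar, so not no-added-sugar (and 1 more) — reject
J: has wheat flour, so not kosher-for-Passover — no

1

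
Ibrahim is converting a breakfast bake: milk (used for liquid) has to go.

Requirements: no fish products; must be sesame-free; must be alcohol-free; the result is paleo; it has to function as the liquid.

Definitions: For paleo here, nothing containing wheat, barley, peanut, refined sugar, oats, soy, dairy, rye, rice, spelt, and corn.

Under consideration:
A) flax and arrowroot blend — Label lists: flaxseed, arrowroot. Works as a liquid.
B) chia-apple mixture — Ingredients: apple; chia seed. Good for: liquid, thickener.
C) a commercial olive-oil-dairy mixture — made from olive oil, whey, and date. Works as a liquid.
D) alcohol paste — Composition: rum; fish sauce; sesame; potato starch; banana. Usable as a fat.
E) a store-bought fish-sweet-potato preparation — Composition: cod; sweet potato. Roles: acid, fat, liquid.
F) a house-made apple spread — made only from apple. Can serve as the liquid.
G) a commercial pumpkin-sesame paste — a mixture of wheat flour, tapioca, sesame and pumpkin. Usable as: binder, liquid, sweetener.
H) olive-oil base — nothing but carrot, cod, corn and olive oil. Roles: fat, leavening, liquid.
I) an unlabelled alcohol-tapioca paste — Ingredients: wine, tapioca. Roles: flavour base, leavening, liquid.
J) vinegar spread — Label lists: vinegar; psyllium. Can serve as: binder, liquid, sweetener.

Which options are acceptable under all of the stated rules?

A: all constraints satisfied — valid
B: nothing on the exclusion list — keep
C: has whey, so not paleo — out
D: not usable as a liquid; has rum, so not alcohol-free (and 2 more) — out
E: has cod, so not fish-free — reject
F: every rule checks out — valid
G: has wheat flour, so not paleo; has sesame, so not sesame-free — no
H: has corn, so not paleo; has cod, so not fish-free — reject
I: has wine, so not alcohol-free — reject
J: no sesame, no alcohol — valid

A, B, F, J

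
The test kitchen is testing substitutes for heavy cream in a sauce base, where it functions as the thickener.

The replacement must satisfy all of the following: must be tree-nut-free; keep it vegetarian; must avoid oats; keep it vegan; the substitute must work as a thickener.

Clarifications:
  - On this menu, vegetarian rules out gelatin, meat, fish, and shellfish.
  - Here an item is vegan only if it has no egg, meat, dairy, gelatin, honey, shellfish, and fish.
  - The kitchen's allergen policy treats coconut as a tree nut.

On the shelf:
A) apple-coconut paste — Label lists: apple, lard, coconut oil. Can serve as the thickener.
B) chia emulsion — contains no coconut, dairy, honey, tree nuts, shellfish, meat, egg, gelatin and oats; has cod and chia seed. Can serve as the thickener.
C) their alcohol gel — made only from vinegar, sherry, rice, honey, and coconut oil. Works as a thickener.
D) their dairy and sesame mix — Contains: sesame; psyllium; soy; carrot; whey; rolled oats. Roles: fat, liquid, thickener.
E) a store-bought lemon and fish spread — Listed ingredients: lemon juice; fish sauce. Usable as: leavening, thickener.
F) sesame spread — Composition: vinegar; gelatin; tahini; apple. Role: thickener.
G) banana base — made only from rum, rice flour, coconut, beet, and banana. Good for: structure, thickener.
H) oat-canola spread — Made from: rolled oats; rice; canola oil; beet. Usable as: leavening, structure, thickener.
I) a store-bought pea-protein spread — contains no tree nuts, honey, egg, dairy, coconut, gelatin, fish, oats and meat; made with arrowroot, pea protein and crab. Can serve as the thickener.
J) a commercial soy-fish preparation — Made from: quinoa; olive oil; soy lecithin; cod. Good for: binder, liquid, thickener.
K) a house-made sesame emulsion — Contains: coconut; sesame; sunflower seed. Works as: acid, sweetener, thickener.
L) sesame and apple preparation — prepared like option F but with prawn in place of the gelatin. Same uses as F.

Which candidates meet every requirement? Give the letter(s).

none

A: has lard, so not vegetarian; has lard, so not vegan (and 1 more) — no
B: has cod, so not vegetarian; has cod, so not vegan — no
C: has honey, so not vegan; has coconut oil, so not tree-nut-free — reject
D: has whey, so not vegan; has rolled oats, so not oat-free — no
E: has fish sauce, so not vegetarian; has fish sauce, so not vegan — reject
F: has gelatin, so not vegetarian; has gelatin, so not vegan — out
G: has coconut, so not tree-nut-free — no
H: has rolled oats, so not oat-free — no
I: has crab, so not vegetarian; has crab, so not vegan — no
J: has cod, so not vegetarian; has cod, so not vegan — no
K: has coconut, so not tree-nut-free — out
L: has prawn, so not vegetarian; has prawn, so not vegan — reject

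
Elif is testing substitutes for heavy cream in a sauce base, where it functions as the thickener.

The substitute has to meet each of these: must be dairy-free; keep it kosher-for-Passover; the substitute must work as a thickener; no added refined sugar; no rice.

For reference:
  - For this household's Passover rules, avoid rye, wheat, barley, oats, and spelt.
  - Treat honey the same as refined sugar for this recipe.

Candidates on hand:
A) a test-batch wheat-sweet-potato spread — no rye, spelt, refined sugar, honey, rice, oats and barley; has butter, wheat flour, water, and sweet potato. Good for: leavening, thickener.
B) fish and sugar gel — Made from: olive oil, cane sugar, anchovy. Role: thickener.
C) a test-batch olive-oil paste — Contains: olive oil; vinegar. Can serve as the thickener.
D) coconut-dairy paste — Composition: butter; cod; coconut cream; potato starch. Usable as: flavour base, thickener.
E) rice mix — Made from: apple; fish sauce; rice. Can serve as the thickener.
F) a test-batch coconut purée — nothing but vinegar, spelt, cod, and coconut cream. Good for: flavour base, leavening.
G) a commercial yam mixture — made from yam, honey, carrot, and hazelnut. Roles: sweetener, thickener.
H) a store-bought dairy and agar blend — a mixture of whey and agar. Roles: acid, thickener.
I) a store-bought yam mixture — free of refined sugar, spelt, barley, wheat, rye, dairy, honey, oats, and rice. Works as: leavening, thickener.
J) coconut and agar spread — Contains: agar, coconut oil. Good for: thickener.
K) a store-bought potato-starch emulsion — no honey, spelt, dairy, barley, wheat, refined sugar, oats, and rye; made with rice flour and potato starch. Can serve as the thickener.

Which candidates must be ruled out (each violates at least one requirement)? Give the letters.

A, B, D, E, F, G, H, K

A: has wheat flour, so not kosher-for-Passover; has butter, so not dairy-free — out
B: has cane sugar, so not no-added-sugar — no
C: only olive oil and vinegar; none excluded — keep
D: has butter, so not dairy-free — reject
E: has rice, so not rice-free — reject
F: not usable as a thickener; has spelt, so not kosher-for-Passover — reject
G: has honey, so not no-added-sugar — reject
H: has whey, so not dairy-free — no
I: every rule checks out — OK
J: only coconut oil and agar; none excluded — valid
K: has rice flour, so not rice-free — reject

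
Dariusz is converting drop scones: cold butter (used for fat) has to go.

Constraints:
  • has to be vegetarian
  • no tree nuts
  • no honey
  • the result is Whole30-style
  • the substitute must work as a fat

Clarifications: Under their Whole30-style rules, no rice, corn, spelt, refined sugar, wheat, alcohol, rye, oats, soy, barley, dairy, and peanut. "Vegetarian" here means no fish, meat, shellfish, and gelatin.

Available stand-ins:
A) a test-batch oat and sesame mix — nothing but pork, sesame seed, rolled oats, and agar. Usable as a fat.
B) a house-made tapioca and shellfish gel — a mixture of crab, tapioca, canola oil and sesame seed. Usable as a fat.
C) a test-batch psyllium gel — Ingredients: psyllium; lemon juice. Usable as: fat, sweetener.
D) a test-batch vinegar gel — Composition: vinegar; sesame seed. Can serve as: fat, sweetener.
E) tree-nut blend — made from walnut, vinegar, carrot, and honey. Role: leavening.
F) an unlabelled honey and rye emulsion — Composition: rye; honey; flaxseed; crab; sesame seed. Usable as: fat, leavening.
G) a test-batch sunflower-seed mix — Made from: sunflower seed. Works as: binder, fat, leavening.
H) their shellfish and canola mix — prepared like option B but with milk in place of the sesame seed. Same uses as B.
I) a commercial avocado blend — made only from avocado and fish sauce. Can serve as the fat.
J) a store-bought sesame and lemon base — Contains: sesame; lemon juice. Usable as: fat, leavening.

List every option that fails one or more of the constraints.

A, B, E, F, H, I

A: has rolled oats, so not Whole30-style; has pork, so not vegetarian — reject
B: has crab, so not vegetarian — out
C: only psyllium and lemon juice; none excluded — valid
D: works as a fat, vegetarian, no tree nuts — keep
E: not usable as a fat; has walnut, so not tree-nut-free (and 1 more) — out
F: has rye, so not Whole30-style; has crab, so not vegetarian (and 1 more) — no
G: all constraints satisfied — valid
H: has milk, so not Whole30-style; has crab, so not vegetarian — reject
I: has fish sauce, so not vegetarian — no
J: nothing on the exclusion list — keep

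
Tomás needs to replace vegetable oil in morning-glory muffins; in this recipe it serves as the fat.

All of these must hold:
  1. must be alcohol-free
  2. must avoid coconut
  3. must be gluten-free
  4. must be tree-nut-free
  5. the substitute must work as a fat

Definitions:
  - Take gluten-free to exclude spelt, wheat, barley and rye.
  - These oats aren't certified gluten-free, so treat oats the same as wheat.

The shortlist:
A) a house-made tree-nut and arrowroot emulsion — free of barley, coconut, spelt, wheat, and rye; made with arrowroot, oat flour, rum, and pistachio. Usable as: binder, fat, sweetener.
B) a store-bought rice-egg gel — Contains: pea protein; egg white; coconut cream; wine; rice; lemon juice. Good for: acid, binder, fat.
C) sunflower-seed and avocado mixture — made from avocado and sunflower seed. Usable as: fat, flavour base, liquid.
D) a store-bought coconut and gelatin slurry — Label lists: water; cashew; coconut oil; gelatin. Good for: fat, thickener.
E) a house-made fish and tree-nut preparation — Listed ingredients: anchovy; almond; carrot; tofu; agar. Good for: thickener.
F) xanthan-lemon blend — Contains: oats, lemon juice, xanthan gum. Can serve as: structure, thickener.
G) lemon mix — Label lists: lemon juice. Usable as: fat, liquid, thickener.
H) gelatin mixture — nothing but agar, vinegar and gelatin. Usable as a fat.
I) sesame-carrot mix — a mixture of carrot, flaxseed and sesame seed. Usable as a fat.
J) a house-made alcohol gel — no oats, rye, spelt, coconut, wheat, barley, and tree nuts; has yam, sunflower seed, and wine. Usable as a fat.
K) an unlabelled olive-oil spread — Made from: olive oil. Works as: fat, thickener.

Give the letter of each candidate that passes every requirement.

C, G, H, I, K

A: has oat flour, so not gluten-free; has rum, so not alcohol-free (and 1 more) — out
B: has wine, so not alcohol-free; has coconut cream, so not coconut-free — out
C: works as a fat, no tree nuts, no coconut — keep
D: has coconut oil, so not coconut-free; has cashew, so not tree-nut-free — reject
E: not usable as a fat; has almond, so not tree-nut-free — reject
F: not usable as a fat; has oats, so not gluten-free — out
G: only lemon juice; none excluded — valid
H: only gelatin, vinegar and agar; none excluded — OK
I: only sesame seed, carrot and flaxseed; none excluded — valid
J: has wine, so not alcohol-free — out
K: works as a fat, gluten-free, no tree nuts — OK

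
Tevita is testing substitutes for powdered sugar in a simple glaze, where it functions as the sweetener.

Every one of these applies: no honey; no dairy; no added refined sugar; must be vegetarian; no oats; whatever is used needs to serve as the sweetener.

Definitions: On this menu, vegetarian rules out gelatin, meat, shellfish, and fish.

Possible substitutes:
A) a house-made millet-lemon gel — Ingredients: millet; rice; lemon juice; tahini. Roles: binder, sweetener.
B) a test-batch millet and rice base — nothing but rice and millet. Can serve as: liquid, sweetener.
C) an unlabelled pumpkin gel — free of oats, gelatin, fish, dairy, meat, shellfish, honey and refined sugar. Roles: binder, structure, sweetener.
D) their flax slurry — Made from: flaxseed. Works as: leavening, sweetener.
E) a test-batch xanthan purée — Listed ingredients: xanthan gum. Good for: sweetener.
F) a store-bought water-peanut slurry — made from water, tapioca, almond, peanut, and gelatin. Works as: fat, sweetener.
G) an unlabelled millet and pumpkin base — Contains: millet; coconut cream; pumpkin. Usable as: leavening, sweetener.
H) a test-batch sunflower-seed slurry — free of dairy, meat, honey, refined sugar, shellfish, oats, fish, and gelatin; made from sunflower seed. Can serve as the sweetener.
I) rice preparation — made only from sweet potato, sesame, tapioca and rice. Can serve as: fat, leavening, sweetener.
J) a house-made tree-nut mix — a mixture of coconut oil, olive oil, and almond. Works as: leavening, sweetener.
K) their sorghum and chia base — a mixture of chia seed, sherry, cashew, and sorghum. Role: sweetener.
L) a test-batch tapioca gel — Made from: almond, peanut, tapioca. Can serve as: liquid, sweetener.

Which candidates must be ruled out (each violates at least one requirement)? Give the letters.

A: rice and tahini etc. — none of it excluded — keep
B: works as a sweetener, no refined sugar, no dairy — OK
C: works as a sweetener, no oats, vegetarian — OK
D: only flaxseed; none excluded — keep
E: nothing on the exclusion list — keep
F: has gelatin, so not vegetarian — no
G: nothing on the exclusion list — OK
H: works as a sweetener, vegetarian, no honey — valid
I: rice and sesame etc. — none of it excluded — valid
J: nothing on the exclusion list — keep
K: sherry and cashew etc. — none of it excluded — valid
L: only peanut, almond, and tapioca; none excluded — valid

F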